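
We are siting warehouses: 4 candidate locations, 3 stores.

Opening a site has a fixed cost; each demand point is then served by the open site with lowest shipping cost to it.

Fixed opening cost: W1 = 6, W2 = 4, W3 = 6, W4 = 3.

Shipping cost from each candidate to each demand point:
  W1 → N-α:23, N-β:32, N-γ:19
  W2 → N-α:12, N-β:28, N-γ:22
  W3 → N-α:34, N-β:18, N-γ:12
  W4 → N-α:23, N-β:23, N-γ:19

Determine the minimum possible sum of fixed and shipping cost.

Open {W2, W3}: assign each demand point to its cheapest open site.
  N-α→W2 12, N-β→W3 18, N-γ→W3 12
  shipping cost 42, fixed 10 → total 52.
Compare {W2, W3, W4}: shipping cost 42 + fixed 13 = 55.
Compare {W1, W2, W3}: shipping cost 42 + fixed 16 = 58.
Compare {W2, W4}: shipping cost 54 + fixed 7 = 61.
All other subsets cost ≥ 55. Minimum total cost: 52.

52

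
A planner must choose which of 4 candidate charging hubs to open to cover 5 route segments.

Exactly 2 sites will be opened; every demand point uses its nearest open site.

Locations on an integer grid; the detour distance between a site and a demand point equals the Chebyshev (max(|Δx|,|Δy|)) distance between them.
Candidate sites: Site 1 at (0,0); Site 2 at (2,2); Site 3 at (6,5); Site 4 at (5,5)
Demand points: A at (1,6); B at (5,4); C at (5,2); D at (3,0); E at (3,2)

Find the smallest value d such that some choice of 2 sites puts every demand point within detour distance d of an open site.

Open {Site 1, Site 2}.
  Farthest demand point is A at detour distance 4 (to Site 2); all others are ≤ 4.
With {Site 1, Site 4} the worst case is 4.
With {Site 2, Site 3} the worst case is 4.
No size-2 selection achieves below 4.

4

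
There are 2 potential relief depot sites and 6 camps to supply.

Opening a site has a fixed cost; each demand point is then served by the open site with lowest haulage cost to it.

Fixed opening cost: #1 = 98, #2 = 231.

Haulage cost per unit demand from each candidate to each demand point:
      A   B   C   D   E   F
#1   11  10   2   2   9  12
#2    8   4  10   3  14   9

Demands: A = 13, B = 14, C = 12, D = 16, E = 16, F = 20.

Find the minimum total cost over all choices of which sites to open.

821

Open {#1}: assign each demand point to its cheapest open site.
  A→#1 13×11=143, B→#1 14×10=140, C→#1 12×2=24, D→#1 16×2=32, E→#1 16×9=144, F→#1 20×12=240
  haulage cost 723, fixed 98 → total 821.
Compare {#1, #2}: haulage cost 540 + fixed 329 = 869.
Compare {#2}: haulage cost 732 + fixed 231 = 963.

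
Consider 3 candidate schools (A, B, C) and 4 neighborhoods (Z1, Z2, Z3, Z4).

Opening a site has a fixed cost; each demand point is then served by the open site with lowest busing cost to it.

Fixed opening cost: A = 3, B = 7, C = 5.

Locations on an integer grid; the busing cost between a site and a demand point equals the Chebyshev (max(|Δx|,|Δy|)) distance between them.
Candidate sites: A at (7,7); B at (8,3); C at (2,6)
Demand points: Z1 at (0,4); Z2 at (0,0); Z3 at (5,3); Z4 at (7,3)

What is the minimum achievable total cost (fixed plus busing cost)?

21

Open {C}: assign each demand point to its cheapest open site.
  Z1→C 2, Z2→C 6, Z3→C 3, Z4→C 5
  busing cost 16, fixed 5 → total 21.
Compare {A, C}: busing cost 15 + fixed 8 = 23.
Compare {B, C}: busing cost 12 + fixed 12 = 24.
Compare {A}: busing cost 22 + fixed 3 = 25.
All other subsets cost ≥ 23. Minimum total cost: 21.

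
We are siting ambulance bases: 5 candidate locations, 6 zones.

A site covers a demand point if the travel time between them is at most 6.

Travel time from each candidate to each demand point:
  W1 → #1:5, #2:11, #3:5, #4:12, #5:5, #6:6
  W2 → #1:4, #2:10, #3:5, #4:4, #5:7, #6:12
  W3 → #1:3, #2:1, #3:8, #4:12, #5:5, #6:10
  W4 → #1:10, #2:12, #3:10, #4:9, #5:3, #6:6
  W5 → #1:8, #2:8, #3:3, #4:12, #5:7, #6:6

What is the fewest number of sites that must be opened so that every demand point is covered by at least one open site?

3

Coverage sets (demand points within 6 of each site):
  W1: {#1, #3, #5, #6}
  W2: {#1, #3, #4}
  W3: {#1, #2, #5}
  W4: {#5, #6}
  W5: {#3, #6}
No 2 sites suffice: every size-2 union leaves at least one demand point uncovered.
But {W1, W2, W3} covers everything, so the minimum is 3.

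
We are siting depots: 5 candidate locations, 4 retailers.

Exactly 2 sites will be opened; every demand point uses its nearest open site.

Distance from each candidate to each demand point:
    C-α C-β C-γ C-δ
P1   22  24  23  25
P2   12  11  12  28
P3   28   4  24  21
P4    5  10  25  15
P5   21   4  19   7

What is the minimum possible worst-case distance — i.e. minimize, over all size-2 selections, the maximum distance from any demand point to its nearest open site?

Open {P2, P5}.
  Farthest demand point is C-α at distance 12 (to P2); all others are ≤ 12.
With {P2, P4} the worst case is 15.
With {P4, P5} the worst case is 19.
No size-2 selection achieves below 12.

12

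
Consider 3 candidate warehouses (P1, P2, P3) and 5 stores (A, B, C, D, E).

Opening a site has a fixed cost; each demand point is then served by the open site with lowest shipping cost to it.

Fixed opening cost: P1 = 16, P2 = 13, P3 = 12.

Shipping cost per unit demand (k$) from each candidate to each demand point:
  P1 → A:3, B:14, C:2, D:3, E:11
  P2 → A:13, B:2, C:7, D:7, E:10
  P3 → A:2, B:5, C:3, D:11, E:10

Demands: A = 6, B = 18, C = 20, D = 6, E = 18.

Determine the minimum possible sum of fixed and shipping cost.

Open {P1, P2}: assign each demand point to its cheapest open site.
  A→P1 6×3=18, B→P2 18×2=36, C→P1 20×2=40, D→P1 6×3=18, E→P2 18×10=180
  shipping cost 292, fixed 29 → total 321.
Compare {P1, P2, P3}: shipping cost 286 + fixed 41 = 327.
Compare {P2, P3}: shipping cost 330 + fixed 25 = 355.
Compare {P1, P3}: shipping cost 340 + fixed 28 = 368.
All other subsets cost ≥ 327. Minimum total cost: 321.

321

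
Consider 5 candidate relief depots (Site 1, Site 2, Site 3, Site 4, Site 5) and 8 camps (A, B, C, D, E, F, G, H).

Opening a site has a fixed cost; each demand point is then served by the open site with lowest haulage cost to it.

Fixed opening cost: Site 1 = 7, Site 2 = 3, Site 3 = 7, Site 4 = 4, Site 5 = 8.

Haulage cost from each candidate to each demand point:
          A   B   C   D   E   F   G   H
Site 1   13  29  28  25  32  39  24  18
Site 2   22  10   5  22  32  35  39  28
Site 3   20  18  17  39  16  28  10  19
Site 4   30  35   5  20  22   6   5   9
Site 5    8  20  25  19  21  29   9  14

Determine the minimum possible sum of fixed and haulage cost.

98

Open {Site 2, Site 4, Site 5}: assign each demand point to its cheapest open site.
  A→Site 5 8, B→Site 2 10, C→Site 2 5, D→Site 5 19, E→Site 5 21, F→Site 4 6, G→Site 4 5, H→Site 4 9
  haulage cost 83, fixed 15 → total 98.
Compare {Site 2, Site 3, Site 4, Site 5}: haulage cost 78 + fixed 22 = 100.
Compare {Site 1, Site 2, Site 4}: haulage cost 90 + fixed 14 = 104.
Compare {Site 4, Site 5}: haulage cost 93 + fixed 12 = 105.
All other subsets cost ≥ 100. Minimum total cost: 98.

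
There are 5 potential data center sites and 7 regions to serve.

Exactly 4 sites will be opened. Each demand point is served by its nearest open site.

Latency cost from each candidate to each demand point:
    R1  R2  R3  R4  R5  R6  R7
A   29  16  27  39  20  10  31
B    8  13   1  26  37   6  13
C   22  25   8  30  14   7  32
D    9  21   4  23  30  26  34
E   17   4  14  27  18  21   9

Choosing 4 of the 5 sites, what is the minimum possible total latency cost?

Open {B, C, D, E}.
  R1→B 8, R2→E 4, R3→B 1, R4→D 23, R5→C 14, R6→B 6, R7→E 9  ⇒ total 65.
Compare {A, B, C, E}: total 68.
Compare {A, B, D, E}: total 69.
No size-4 selection does better; minimum is 65.

65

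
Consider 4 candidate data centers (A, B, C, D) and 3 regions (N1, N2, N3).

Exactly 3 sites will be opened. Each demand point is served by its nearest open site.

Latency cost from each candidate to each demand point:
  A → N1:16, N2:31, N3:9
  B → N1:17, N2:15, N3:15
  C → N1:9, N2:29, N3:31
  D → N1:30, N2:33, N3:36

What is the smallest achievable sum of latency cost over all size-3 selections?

33

Open {A, B, C}.
  N1→C 9, N2→B 15, N3→A 9  ⇒ total 33.
Compare {B, C, D}: total 39.
Compare {A, B, D}: total 40.
No size-3 selection does better; minimum is 33.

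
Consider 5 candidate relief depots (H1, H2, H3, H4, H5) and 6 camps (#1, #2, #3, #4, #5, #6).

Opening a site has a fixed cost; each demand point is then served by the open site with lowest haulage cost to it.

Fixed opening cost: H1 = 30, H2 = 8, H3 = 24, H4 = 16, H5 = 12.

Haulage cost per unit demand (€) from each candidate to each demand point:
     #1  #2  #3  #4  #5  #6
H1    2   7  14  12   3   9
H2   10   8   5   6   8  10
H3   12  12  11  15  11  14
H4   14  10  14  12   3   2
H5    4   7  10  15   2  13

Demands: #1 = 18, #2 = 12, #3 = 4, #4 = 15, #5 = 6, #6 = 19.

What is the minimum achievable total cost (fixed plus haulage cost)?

Open {H1, H2, H4}: assign each demand point to its cheapest open site.
  #1→H1 18×2=36, #2→H1 12×7=84, #3→H2 4×5=20, #4→H2 15×6=90, #5→H1 6×3=18, #6→H4 19×2=38
  haulage cost 286, fixed 54 → total 340.
Compare {H1, H2, H4, H5}: haulage cost 280 + fixed 66 = 346.
Compare {H2, H4, H5}: haulage cost 316 + fixed 36 = 352.
Compare {H1, H2, H3, H4}: haulage cost 286 + fixed 78 = 364.
All other subsets cost ≥ 346. Minimum total cost: 340.

340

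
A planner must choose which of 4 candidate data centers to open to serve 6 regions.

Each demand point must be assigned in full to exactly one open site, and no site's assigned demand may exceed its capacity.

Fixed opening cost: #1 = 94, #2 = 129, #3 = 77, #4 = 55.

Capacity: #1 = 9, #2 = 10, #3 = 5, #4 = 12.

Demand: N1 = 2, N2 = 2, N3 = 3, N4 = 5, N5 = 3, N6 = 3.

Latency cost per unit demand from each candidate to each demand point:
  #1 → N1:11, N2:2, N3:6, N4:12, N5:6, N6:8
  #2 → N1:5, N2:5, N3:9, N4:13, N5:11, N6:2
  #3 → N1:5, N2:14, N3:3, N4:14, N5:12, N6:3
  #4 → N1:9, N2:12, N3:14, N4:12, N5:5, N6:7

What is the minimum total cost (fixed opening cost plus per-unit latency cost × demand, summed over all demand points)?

Open {#1, #4}; cheapest assignment that respects the capacities:
  #1 (cap 9, load 8): N2, N3, N6 — cost 2×2 + 3×6 + 3×8 = 46
  #4 (cap 12, load 10): N1, N4, N5 — cost 2×9 + 5×12 + 3×5 = 93
  Shipping 139, fixed 149 → total 288.
  Any other capacity-feasible assignment to {#1, #4} ships for at least 139.
Compare {#2, #4}: its best feasible assignment gives total 312.
Compare {#1, #3, #4}: its best feasible assignment gives total 342.
Every other set of open sites that can feasibly serve all demand totals ≥ 312 even under its best assignment. Minimum: 288.

288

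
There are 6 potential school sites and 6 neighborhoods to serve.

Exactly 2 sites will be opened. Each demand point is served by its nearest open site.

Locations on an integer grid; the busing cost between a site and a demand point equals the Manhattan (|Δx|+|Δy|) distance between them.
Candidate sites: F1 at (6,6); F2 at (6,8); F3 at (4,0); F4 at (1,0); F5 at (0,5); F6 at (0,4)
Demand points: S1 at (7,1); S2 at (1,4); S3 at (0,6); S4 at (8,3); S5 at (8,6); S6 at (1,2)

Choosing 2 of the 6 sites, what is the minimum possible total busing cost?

19

Open {F1, F6}.
  S1→F1 6, S2→F6 1, S3→F6 2, S4→F1 5, S5→F1 2, S6→F6 3  ⇒ total 19.
Compare {F1, F5}: total 20.
Compare {F1, F4}: total 25.
No size-2 selection does better; minimum is 19.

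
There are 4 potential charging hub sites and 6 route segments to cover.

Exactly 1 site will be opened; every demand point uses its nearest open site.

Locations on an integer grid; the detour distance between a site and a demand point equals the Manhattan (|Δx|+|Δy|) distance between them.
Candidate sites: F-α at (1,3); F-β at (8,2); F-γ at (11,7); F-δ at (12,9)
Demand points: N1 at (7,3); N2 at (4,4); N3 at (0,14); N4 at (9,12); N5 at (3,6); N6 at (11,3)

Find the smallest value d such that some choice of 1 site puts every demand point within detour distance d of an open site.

17

Open {F-α}.
  Farthest demand point is N4 at detour distance 17 (to F-α); all others are ≤ 17.
With {F-δ} the worst case is 17.
With {F-γ} the worst case is 18.
No size-1 selection achieves below 17.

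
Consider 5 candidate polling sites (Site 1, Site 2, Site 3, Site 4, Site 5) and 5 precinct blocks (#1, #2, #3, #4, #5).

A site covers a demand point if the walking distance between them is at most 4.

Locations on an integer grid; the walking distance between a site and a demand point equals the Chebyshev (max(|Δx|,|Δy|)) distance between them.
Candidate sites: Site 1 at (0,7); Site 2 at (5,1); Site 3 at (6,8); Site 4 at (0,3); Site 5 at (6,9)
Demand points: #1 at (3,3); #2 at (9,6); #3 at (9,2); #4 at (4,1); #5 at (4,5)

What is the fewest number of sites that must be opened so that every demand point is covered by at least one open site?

Coverage sets (demand points within 4 of each site):
  Site 1: {#1, #5}
  Site 2: {#1, #3, #4, #5}
  Site 3: {#2, #5}
  Site 4: {#1, #4, #5}
  Site 5: {#2, #5}
No single site covers all 5 demand points.
But {Site 2, Site 3} covers everything, so the minimum is 2.

2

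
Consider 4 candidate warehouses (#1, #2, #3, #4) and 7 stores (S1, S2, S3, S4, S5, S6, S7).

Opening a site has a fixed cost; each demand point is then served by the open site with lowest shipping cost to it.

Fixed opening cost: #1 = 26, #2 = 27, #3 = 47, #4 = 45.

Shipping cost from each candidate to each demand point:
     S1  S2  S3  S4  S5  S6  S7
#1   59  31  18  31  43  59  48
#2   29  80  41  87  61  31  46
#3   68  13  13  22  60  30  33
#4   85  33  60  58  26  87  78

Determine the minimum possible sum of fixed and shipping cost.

274

Open {#2, #3}: assign each demand point to its cheapest open site.
  S1→#2 29, S2→#3 13, S3→#3 13, S4→#3 22, S5→#3 60, S6→#3 30, S7→#3 33
  shipping cost 200, fixed 74 → total 274.
Compare {#1, #2}: shipping cost 229 + fixed 53 = 282.
Compare {#1, #2, #3}: shipping cost 183 + fixed 100 = 283.
Compare {#2, #3, #4}: shipping cost 166 + fixed 119 = 285.
All other subsets cost ≥ 282. Minimum total cost: 274.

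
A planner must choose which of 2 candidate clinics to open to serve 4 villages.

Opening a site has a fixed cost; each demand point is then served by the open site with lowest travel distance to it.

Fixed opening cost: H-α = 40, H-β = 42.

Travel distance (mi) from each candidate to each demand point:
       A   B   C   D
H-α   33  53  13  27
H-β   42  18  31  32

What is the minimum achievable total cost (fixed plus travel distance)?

165

Open {H-β}: assign each demand point to its cheapest open site.
  A→H-β 42, B→H-β 18, C→H-β 31, D→H-β 32
  travel distance 123, fixed 42 → total 165.
Compare {H-α}: travel distance 126 + fixed 40 = 166.
Compare {H-α, H-β}: travel distance 91 + fixed 82 = 173.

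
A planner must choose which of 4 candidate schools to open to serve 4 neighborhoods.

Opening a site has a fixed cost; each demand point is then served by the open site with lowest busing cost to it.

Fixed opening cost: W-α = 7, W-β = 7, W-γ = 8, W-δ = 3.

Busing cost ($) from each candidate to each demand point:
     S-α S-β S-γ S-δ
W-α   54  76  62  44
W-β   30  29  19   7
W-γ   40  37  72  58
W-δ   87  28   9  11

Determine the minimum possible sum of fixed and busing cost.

84

Open {W-β, W-δ}: assign each demand point to its cheapest open site.
  S-α→W-β 30, S-β→W-δ 28, S-γ→W-δ 9, S-δ→W-β 7
  busing cost 74, fixed 10 → total 84.
Compare {W-α, W-β, W-δ}: busing cost 74 + fixed 17 = 91.
Compare {W-β}: busing cost 85 + fixed 7 = 92.
Compare {W-β, W-γ, W-δ}: busing cost 74 + fixed 18 = 92.
All other subsets cost ≥ 91. Minimum total cost: 84.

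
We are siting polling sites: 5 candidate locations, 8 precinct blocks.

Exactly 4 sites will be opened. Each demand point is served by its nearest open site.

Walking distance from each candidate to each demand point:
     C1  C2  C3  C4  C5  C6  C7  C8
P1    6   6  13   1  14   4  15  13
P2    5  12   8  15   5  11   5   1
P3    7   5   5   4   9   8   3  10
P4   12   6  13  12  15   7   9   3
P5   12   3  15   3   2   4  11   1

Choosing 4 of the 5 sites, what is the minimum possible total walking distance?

Open {P1, P2, P3, P5}.
  C1→P2 5, C2→P5 3, C3→P3 5, C4→P1 1, C5→P5 2, C6→P1 4, C7→P3 3, C8→P2 1  ⇒ total 24.
Compare {P1, P3, P4, P5}: total 25.
Compare {P2, P3, P4, P5}: total 26.
No size-4 selection does better; minimum is 24.

24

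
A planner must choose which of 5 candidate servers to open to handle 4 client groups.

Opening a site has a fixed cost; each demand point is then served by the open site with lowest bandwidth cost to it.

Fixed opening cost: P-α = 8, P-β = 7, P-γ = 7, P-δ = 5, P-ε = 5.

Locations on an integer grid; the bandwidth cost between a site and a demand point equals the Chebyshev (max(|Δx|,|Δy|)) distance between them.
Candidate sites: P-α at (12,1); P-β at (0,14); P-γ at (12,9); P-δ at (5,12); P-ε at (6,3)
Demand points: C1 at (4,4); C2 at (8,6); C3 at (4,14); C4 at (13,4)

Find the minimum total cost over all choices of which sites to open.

Open {P-δ, P-ε}: assign each demand point to its cheapest open site.
  C1→P-ε 2, C2→P-ε 3, C3→P-δ 2, C4→P-ε 7
  bandwidth cost 14, fixed 10 → total 24.
Compare {P-ε}: bandwidth cost 23 + fixed 5 = 28.
Compare {P-β, P-ε}: bandwidth cost 16 + fixed 12 = 28.
Compare {P-α, P-δ, P-ε}: bandwidth cost 10 + fixed 18 = 28.
All other subsets cost ≥ 28. Minimum total cost: 24.

24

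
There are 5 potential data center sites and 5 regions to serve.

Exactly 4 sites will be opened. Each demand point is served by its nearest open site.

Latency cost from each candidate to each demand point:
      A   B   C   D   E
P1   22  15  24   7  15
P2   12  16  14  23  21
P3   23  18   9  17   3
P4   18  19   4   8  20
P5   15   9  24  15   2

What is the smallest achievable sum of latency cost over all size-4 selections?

Open {P1, P2, P4, P5}.
  A→P2 12, B→P5 9, C→P4 4, D→P1 7, E→P5 2  ⇒ total 34.
Compare {P2, P3, P4, P5}: total 35.
Compare {P1, P3, P4, P5}: total 37.
No size-4 selection does better; minimum is 34.

34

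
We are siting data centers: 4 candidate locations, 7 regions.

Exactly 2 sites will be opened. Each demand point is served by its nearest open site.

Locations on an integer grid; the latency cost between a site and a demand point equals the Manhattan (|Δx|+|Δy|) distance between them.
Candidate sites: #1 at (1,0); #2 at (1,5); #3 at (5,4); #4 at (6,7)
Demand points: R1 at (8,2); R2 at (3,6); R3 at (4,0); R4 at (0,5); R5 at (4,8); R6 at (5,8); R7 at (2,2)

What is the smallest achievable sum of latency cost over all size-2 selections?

27

Open {#2, #3}.
  R1→#3 5, R2→#2 3, R3→#3 5, R4→#2 1, R5→#3 5, R6→#3 4, R7→#2 4  ⇒ total 27.
Compare {#1, #4}: total 28.
Compare {#2, #4}: total 28.
No size-2 selection does better; minimum is 27.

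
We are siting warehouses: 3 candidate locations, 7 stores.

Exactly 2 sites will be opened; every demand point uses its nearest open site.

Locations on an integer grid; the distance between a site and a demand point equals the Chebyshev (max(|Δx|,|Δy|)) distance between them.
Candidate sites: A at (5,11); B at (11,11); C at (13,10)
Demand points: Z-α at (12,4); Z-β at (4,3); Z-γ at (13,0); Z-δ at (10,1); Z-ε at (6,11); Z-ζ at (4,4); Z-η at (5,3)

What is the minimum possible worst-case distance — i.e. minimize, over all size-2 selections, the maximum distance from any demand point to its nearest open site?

10

Open {A, C}.
  Farthest demand point is Z-γ at distance 10 (to C); all others are ≤ 10.
With {B, C} the worst case is 10.
With {A, B} the worst case is 11.
No size-2 selection achieves below 10.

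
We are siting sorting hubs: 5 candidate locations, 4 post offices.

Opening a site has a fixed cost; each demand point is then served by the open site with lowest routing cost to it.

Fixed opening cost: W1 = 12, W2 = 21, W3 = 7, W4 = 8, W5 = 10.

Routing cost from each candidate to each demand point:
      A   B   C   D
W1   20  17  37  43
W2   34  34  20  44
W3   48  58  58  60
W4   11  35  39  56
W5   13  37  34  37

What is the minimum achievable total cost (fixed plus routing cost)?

123

Open {W1, W5}: assign each demand point to its cheapest open site.
  A→W5 13, B→W1 17, C→W5 34, D→W5 37
  routing cost 101, fixed 22 → total 123.
Compare {W1, W4}: routing cost 108 + fixed 20 = 128.
Compare {W1}: routing cost 117 + fixed 12 = 129.
Compare {W1, W4, W5}: routing cost 99 + fixed 30 = 129.
All other subsets cost ≥ 128. Minimum total cost: 123.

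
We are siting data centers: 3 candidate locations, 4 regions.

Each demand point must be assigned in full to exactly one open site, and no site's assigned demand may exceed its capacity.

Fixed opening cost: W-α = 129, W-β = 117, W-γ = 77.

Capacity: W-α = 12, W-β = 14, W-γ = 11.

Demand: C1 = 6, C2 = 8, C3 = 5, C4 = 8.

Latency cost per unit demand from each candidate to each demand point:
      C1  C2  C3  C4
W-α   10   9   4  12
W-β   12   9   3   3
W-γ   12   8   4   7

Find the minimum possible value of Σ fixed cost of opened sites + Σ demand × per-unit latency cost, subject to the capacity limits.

Open {W-α, W-β, W-γ}; cheapest assignment that respects the capacities:
  W-α (cap 12, load 6): C1 — cost 6×10 = 60
  W-β (cap 14, load 13): C3, C4 — cost 5×3 + 8×3 = 39
  W-γ (cap 11, load 8): C2 — cost 8×8 = 64
  Shipping 163, fixed 323 → total 486.
  Any other capacity-feasible assignment to {W-α, W-β, W-γ} ships for at least 163.
Total demand is 27 and no other set of sites has combined capacity ≥ 27, so {W-α, W-β, W-γ} is the only feasible choice of open sites. Minimum: 486.

486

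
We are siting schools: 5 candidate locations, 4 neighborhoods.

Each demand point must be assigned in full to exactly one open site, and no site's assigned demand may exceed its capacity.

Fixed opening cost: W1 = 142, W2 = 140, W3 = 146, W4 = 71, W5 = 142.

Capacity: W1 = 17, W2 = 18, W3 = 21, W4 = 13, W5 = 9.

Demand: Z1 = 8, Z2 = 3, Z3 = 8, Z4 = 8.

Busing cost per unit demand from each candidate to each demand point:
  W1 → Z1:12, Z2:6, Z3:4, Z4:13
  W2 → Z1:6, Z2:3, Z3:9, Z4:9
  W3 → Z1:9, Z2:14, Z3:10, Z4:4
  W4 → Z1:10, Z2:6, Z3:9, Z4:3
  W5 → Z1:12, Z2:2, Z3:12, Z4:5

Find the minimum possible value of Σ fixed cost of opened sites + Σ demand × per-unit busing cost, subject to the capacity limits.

373

Open {W2, W4}; cheapest assignment that respects the capacities:
  W2 (cap 18, load 16): Z1, Z3 — cost 8×6 + 8×9 = 120
  W4 (cap 13, load 11): Z2, Z4 — cost 3×6 + 8×3 = 42
  Shipping 162, fixed 211 → total 373.
  Any other capacity-feasible assignment to {W2, W4} ships for at least 162.
Compare {W1, W4}: its best feasible assignment gives total 383.
Compare {W3, W4}: its best feasible assignment gives total 411.
Every other set of open sites that can feasibly serve all demand totals ≥ 383 even under its best assignment. Minimum: 373.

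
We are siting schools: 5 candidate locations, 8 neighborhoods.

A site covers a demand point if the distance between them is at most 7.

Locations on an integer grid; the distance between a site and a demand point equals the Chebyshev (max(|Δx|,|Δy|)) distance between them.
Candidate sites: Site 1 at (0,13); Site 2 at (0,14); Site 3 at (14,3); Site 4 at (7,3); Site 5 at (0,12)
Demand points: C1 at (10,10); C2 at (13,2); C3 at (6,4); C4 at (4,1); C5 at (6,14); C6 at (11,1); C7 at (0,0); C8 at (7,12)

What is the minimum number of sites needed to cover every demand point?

2

Coverage sets (demand points within 7 of each site):
  Site 1: {C5, C8}
  Site 2: {C5, C8}
  Site 3: {C1, C2, C6}
  Site 4: {C1, C2, C3, C4, C6, C7}
  Site 5: {C5, C8}
No single site covers all 8 demand points.
But {Site 1, Site 4} covers everything, so the minimum is 2.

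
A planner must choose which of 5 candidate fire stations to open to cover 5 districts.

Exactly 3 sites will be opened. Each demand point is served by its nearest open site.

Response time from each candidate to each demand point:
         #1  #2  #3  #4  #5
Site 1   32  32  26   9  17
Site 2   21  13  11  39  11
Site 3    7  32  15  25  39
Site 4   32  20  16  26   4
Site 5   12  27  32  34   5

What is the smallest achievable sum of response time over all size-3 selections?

50

Open {Site 1, Site 2, Site 5}.
  #1→Site 5 12, #2→Site 2 13, #3→Site 2 11, #4→Site 1 9, #5→Site 5 5  ⇒ total 50.
Compare {Site 1, Site 2, Site 3}: total 51.
Compare {Site 1, Site 3, Site 4}: total 55.
No size-3 selection does better; minimum is 50.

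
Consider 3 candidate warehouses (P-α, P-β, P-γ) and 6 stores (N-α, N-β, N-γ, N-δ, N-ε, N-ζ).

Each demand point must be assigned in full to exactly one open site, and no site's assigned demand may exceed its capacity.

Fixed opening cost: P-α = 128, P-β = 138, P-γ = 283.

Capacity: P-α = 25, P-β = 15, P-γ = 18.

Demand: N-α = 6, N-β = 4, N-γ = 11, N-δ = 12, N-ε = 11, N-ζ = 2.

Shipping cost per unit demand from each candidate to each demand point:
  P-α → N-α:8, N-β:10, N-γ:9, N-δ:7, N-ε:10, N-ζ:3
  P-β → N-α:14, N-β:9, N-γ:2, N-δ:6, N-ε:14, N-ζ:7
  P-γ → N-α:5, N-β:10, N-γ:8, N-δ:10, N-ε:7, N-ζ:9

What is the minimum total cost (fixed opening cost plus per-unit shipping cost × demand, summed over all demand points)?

Open {P-α, P-β, P-γ}; cheapest assignment that respects the capacities:
  P-α (cap 25, load 14): N-δ, N-ζ — cost 12×7 + 2×3 = 90
  P-β (cap 15, load 15): N-β, N-γ — cost 4×9 + 11×2 = 58
  P-γ (cap 18, load 17): N-α, N-ε — cost 6×5 + 11×7 = 107
  Shipping 255, fixed 549 → total 804.
  Any other capacity-feasible assignment to {P-α, P-β, P-γ} ships for at least 255.
Total demand is 46 and no other set of sites has combined capacity ≥ 46, so {P-α, P-β, P-γ} is the only feasible choice of open sites. Minimum: 804.

804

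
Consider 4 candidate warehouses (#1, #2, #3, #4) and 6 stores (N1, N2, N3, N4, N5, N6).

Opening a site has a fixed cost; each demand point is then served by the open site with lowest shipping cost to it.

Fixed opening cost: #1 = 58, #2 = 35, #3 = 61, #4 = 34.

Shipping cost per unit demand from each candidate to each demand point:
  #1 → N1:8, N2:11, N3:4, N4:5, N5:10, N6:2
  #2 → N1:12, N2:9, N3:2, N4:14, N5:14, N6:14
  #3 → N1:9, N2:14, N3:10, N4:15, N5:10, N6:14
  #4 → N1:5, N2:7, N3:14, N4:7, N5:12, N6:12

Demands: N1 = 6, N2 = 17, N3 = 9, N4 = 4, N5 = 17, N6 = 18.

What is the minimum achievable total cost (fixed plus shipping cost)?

503

Open {#1, #4}: assign each demand point to its cheapest open site.
  N1→#4 6×5=30, N2→#4 17×7=119, N3→#1 9×4=36, N4→#1 4×5=20, N5→#1 17×10=170, N6→#1 18×2=36
  shipping cost 411, fixed 92 → total 503.
Compare {#1, #2, #4}: shipping cost 393 + fixed 127 = 520.
Compare {#1, #2}: shipping cost 445 + fixed 93 = 538.
Compare {#1}: shipping cost 497 + fixed 58 = 555.
All other subsets cost ≥ 520. Minimum total cost: 503.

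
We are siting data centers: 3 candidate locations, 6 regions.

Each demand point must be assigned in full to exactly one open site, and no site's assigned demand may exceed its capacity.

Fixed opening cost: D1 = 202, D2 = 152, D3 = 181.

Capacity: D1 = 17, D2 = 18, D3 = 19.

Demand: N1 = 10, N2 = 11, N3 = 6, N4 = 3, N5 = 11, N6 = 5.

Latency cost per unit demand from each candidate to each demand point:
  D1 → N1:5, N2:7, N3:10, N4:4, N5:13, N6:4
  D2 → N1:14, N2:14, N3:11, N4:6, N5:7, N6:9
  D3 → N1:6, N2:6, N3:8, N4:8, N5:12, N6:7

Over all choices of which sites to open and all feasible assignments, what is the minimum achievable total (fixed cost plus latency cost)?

Open {D1, D2, D3}; cheapest assignment that respects the capacities:
  D1 (cap 17, load 15): N1, N6 — cost 10×5 + 5×4 = 70
  D2 (cap 18, load 14): N4, N5 — cost 3×6 + 11×7 = 95
  D3 (cap 19, load 17): N2, N3 — cost 11×6 + 6×8 = 114
  Shipping 279, fixed 535 → total 814.
  Any other capacity-feasible assignment to {D1, D2, D3} ships for at least 279.
Total demand is 46 and no other set of sites has combined capacity ≥ 46, so {D1, D2, D3} is the only feasible choice of open sites. Minimum: 814.

814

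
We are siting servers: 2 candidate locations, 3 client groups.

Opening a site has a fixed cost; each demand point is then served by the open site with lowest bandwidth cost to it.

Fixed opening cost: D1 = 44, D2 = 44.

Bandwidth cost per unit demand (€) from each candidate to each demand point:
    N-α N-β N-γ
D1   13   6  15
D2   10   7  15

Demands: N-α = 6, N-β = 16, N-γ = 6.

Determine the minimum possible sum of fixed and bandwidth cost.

306

Open {D2}: assign each demand point to its cheapest open site.
  N-α→D2 6×10=60, N-β→D2 16×7=112, N-γ→D2 6×15=90
  bandwidth cost 262, fixed 44 → total 306.
Compare {D1}: bandwidth cost 264 + fixed 44 = 308.
Compare {D1, D2}: bandwidth cost 246 + fixed 88 = 334.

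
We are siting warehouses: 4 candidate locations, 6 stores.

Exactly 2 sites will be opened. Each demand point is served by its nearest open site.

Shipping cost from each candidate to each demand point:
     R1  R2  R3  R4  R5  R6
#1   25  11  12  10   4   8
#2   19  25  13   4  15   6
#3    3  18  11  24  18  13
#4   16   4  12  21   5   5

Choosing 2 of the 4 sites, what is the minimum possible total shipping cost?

Open {#2, #4}.
  R1→#4 16, R2→#4 4, R3→#4 12, R4→#2 4, R5→#4 5, R6→#4 5  ⇒ total 46.
Compare {#1, #3}: total 47.
Compare {#3, #4}: total 49.
No size-2 selection does better; minimum is 46.

46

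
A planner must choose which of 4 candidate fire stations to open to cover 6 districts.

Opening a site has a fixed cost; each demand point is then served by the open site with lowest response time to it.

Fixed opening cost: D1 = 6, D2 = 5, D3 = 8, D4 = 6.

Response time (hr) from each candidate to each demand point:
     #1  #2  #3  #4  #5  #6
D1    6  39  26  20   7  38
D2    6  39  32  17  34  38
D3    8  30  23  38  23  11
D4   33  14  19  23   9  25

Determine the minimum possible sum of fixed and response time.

Open {D2, D3, D4}: assign each demand point to its cheapest open site.
  #1→D2 6, #2→D4 14, #3→D4 19, #4→D2 17, #5→D4 9, #6→D3 11
  response time 76, fixed 19 → total 95.
Compare {D1, D3, D4}: response time 77 + fixed 20 = 97.
Compare {D3, D4}: response time 84 + fixed 14 = 98.
Compare {D1, D2, D3, D4}: response time 74 + fixed 25 = 99.
All other subsets cost ≥ 97. Minimum total cost: 95.

95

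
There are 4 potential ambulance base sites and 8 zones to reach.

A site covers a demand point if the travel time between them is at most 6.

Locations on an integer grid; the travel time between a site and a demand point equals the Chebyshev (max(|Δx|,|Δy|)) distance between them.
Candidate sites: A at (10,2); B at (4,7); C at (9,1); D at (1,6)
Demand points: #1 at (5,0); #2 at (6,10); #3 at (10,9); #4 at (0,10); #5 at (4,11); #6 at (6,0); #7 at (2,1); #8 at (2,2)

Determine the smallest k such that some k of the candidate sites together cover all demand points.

Coverage sets (demand points within 6 of each site):
  A: {#1, #6}
  B: {#2, #3, #4, #5, #7, #8}
  C: {#1, #6}
  D: {#1, #2, #4, #5, #6, #7, #8}
No single site covers all 8 demand points.
But {A, B} covers everything, so the minimum is 2.

2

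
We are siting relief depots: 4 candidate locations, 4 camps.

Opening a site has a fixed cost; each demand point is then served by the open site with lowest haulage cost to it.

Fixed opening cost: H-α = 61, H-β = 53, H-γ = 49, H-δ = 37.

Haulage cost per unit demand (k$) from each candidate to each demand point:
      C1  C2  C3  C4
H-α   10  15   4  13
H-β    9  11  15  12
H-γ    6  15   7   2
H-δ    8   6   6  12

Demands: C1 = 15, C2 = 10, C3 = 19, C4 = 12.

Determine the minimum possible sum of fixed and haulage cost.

Open {H-γ, H-δ}: assign each demand point to its cheapest open site.
  C1→H-γ 15×6=90, C2→H-δ 10×6=60, C3→H-δ 19×6=114, C4→H-γ 12×2=24
  haulage cost 288, fixed 86 → total 374.
Compare {H-α, H-γ, H-δ}: haulage cost 250 + fixed 147 = 397.
Compare {H-β, H-γ, H-δ}: haulage cost 288 + fixed 139 = 427.
Compare {H-γ}: haulage cost 397 + fixed 49 = 446.
All other subsets cost ≥ 397. Minimum total cost: 374.

374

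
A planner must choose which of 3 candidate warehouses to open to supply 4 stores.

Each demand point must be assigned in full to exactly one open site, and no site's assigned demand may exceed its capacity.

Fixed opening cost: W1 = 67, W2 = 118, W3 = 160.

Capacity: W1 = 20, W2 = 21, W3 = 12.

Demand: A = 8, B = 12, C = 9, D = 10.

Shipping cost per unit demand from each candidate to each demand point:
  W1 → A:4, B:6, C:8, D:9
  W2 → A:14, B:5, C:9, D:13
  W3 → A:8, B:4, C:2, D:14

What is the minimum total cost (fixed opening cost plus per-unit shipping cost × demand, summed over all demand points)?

Open {W1, W2}; cheapest assignment that respects the capacities:
  W1 (cap 20, load 18): A, D — cost 8×4 + 10×9 = 122
  W2 (cap 21, load 21): B, C — cost 12×5 + 9×9 = 141
  Shipping 263, fixed 185 → total 448.
  Any other capacity-feasible assignment to {W1, W2} ships for at least 263.
Compare {W1, W2, W3}: its best feasible assignment gives total 545.
Every other set of open sites that can feasibly serve all demand totals ≥ 545 even under its best assignment. Minimum: 448.

448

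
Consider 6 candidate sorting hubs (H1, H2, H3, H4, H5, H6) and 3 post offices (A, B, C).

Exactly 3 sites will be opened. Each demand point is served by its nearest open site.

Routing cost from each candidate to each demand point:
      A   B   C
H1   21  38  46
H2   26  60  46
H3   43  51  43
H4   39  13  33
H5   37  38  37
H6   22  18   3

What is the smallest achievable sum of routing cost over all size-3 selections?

Open {H1, H4, H6}.
  A→H1 21, B→H4 13, C→H6 3  ⇒ total 37.
Compare {H2, H4, H6}: total 38.
Compare {H3, H4, H6}: total 38.
No size-3 selection does better; minimum is 37.

37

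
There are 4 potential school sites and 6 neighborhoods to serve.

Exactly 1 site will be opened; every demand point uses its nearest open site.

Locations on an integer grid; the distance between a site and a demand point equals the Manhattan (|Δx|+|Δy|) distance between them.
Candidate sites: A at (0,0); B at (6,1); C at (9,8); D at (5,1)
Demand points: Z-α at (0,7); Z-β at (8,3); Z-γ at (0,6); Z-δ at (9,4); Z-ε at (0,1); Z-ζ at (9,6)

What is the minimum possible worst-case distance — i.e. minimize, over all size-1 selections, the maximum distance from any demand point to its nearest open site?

Open {D}.
  Farthest demand point is Z-α at distance 11 (to D); all others are ≤ 11.
With {B} the worst case is 12.
With {A} the worst case is 15.
No size-1 selection achieves below 11.

11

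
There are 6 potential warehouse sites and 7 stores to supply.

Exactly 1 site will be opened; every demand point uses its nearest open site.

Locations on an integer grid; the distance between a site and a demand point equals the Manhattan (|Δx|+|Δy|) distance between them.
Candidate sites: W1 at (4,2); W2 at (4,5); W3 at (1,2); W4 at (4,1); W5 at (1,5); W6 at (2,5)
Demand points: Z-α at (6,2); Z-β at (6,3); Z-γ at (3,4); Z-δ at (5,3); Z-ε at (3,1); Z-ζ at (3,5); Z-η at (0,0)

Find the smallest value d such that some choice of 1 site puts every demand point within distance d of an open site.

5

Open {W4}.
  Farthest demand point is Z-ζ at distance 5 (to W4); all others are ≤ 5.
With {W1} the worst case is 6.
With {W3} the worst case is 6.
No size-1 selection achieves below 5.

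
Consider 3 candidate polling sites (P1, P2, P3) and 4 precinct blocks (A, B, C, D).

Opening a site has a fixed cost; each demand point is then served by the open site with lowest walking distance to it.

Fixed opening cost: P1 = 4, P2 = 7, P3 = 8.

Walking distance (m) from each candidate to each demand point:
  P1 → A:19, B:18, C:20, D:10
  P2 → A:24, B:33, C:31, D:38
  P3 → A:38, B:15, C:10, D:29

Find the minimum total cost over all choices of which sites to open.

66

Open {P1, P3}: assign each demand point to its cheapest open site.
  A→P1 19, B→P3 15, C→P3 10, D→P1 10
  walking distance 54, fixed 12 → total 66.
Compare {P1}: walking distance 67 + fixed 4 = 71.
Compare {P1, P2, P3}: walking distance 54 + fixed 19 = 73.
Compare {P1, P2}: walking distance 67 + fixed 11 = 78.
All other subsets cost ≥ 71. Minimum total cost: 66.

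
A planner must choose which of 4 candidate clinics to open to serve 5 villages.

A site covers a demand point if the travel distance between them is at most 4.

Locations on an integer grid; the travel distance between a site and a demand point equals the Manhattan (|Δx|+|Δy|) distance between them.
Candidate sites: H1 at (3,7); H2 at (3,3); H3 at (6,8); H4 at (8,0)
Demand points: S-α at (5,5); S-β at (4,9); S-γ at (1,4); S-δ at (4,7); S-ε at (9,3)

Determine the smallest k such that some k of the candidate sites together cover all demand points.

Coverage sets (demand points within 4 of each site):
  H1: {S-α, S-β, S-δ}
  H2: {S-α, S-γ}
  H3: {S-α, S-β, S-δ}
  H4: {S-ε}
No 2 sites suffice: every size-2 union leaves at least one demand point uncovered.
But {H1, H2, H4} covers everything, so the minimum is 3.

3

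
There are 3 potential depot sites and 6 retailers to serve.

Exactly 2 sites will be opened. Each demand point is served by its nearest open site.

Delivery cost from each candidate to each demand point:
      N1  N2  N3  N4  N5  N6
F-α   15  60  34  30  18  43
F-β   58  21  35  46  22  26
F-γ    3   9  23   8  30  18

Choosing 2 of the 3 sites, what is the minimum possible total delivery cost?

79

Open {F-α, F-γ}.
  N1→F-γ 3, N2→F-γ 9, N3→F-γ 23, N4→F-γ 8, N5→F-α 18, N6→F-γ 18  ⇒ total 79.
Compare {F-β, F-γ}: total 83.
Compare {F-α, F-β}: total 144.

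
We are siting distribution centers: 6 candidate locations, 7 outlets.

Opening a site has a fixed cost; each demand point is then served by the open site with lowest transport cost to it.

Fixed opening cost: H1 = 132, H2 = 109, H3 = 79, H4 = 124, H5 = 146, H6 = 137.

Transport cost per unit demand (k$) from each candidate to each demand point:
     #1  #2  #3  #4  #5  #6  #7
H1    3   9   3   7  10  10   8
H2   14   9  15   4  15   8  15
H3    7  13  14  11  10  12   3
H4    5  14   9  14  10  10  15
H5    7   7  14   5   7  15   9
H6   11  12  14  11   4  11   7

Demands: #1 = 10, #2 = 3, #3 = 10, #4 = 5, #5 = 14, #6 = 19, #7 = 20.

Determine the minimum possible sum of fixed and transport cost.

723

Open {H1, H3}: assign each demand point to its cheapest open site.
  #1→H1 10×3=30, #2→H1 3×9=27, #3→H1 10×3=30, #4→H1 5×7=35, #5→H1 14×10=140, #6→H1 19×10=190, #7→H3 20×3=60
  transport cost 512, fixed 211 → total 723.
Compare {H1}: transport cost 612 + fixed 132 = 744.
Compare {H1, H3, H6}: transport cost 428 + fixed 348 = 776.
Compare {H1, H6}: transport cost 508 + fixed 269 = 777.
All other subsets cost ≥ 744. Minimum total cost: 723.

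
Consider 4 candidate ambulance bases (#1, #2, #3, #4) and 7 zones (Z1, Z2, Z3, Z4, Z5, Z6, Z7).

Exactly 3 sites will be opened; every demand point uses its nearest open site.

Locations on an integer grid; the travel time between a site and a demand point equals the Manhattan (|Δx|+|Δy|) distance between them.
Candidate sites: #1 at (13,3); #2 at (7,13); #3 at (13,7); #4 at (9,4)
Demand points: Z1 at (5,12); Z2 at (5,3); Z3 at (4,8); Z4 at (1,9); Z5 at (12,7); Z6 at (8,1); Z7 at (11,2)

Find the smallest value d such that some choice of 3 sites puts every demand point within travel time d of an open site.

10

Open {#1, #2, #3}.
  Farthest demand point is Z4 at travel time 10 (to #2); all others are ≤ 10.
With {#1, #2, #4} the worst case is 10.
With {#2, #3, #4} the worst case is 10.
No size-3 selection achieves below 10.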